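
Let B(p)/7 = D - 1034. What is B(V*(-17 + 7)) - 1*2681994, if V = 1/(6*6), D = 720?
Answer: -2684192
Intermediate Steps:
V = 1/36 ≈ 0.027778
B(p) = -2198 (B(p) = 7*(720 - 1034) = 7*(-314) = -2198)
B(V*(-17 + 7)) - 1*2681994 = -2198 - 1*2681994 = -2198 - 2681994 = -2684192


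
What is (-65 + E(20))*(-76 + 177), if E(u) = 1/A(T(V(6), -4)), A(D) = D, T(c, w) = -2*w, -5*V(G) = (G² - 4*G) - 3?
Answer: -52419/8 ≈ -6552.4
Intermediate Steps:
V(G) = ⅗ - G²/5 + 4*G/5 (V(G) = -((G² - 4*G) - 3)/5 = -(-3 + G² - 4*G)/5 = ⅗ - G²/5 + 4*G/5)
E(u) = ⅛ (E(u) = 1/(-2*(-4)) = 1/8 = ⅛)
(-65 + E(20))*(-76 + 177) = (-65 + ⅛)*(-76 + 177) = -519/8*101 = -52419/8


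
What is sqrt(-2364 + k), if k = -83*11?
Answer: I*sqrt(3277) ≈ 57.245*I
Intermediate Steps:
k = -913
sqrt(-2364 + k) = sqrt(-2364 - 913) = sqrt(-3277) = I*sqrt(3277)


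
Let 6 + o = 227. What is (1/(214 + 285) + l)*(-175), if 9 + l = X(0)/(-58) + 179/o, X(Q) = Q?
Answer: 158019575/110279 ≈ 1432.9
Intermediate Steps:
o = 221 (o = -6 + 227 = 221)
l = -1810/221 (l = -9 + (0/(-58) + 179/221) = -9 + (0*(-1/58) + 179*(1/221)) = -9 + (0 + 179/221) = -9 + 179/221 = -1810/221 ≈ -8.1900)
(1/(214 + 285) + l)*(-175) = (1/(214 + 285) - 1810/221)*(-175) = (1/499 - 1810/221)*(-175) = -902969/110279*(-175) = 158019575/110279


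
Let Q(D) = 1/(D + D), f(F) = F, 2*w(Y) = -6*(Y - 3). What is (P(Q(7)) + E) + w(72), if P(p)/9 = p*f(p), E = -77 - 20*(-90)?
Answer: 297145/196 ≈ 1516.0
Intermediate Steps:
E = 1723 (E = -77 + 1800 = 1723)
w(Y) = 9 - 3*Y (w(Y) = (-6*(Y - 3))/2 = (-6*(-3 + Y))/2 = (18 - 6*Y)/2 = 9 - 3*Y)
Q(D) = 1/(2*D)
P(p) = 9*p**2 (P(p) = 9*(p*p) = 9*p**2)
(P(Q(7)) + E) + w(72) = (9*((1/2)/7)**2 + 1723) + (9 - 3*72) = (9*((1/2)*(1/7))**2 + 1723) + (9 - 216) = (9*(1/14)**2 + 1723) - 207 = (9*(1/196) + 1723) - 207 = (9/196 + 1723) - 207 = 337717/196 - 207 = 297145/196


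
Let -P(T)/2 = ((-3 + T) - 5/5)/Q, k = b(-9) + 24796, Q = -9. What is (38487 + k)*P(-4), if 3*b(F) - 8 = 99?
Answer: -3039296/27 ≈ -1.1257e+5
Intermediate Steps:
b(F) = 107/3 (b(F) = 8/3 + (1/3)*99 = 8/3 + 33 = 107/3)
k = 74495/3 (k = 107/3 + 24796 = 74495/3 ≈ 24832.)
P(T) = -8/9 + 2*T/9 (P(T) = -2*((-3 + T) - 5/5)/(-9) = -2*((-3 + T) - 5*1/5)*(-1)/9 = -2*((-3 + T) - 1)*(-1)/9 = -2*(-4 + T)*(-1)/9 = -2*(4/9 - T/9) = -8/9 + 2*T/9)
(38487 + k)*P(-4) = (38487 + 74495/3)*(-8/9 + (2/9)*(-4)) = 189956*(-8/9 - 8/9)/3 = (189956/3)*(-16/9) = -3039296/27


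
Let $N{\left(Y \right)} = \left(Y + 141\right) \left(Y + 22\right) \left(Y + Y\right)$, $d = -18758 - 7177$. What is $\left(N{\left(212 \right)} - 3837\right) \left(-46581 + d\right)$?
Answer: $-2539467608076$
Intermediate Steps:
$d = -25935$ ($d = -18758 - 7177 = -25935$)
$N{\left(Y \right)} = 2 Y \left(22 + Y\right) \left(141 + Y\right)$ ($N{\left(Y \right)} = \left(141 + Y\right) \left(22 + Y\right) 2 Y = \left(22 + Y\right) \left(141 + Y\right) 2 Y = 2 Y \left(22 + Y\right) \left(141 + Y\right)$)
$\left(N{\left(212 \right)} - 3837\right) \left(-46581 + d\right) = \left(2 \cdot 212 \left(3102 + 212^{2} + 163 \cdot 212\right) - 3837\right) \left(-46581 - 25935\right) = \left(2 \cdot 212 \left(3102 + 44944 + 34556\right) - 3837\right) \left(-72516\right) = \left(2 \cdot 212 \cdot 82602 - 3837\right) \left(-72516\right) = \left(35023248 - 3837\right) \left(-72516\right) = 35019411 \left(-72516\right) = -2539467608076$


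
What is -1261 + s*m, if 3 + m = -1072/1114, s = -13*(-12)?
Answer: -1046669/557 ≈ -1879.1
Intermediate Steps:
s = 156
m = -2207/557 (m = -3 - 1072/1114 = -3 - 1072*1/1114 = -3 - 536/557 = -2207/557 ≈ -3.9623)
-1261 + s*m = -1261 + 156*(-2207/557) = -1261 - 344292/557 = -1046669/557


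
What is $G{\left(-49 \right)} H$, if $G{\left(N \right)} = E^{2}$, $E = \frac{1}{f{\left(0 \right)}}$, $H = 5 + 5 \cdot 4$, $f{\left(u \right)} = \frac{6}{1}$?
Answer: $\frac{25}{36} \approx 0.69444$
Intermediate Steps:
$f{\left(u \right)} = 6$ ($f{\left(u \right)} = 6 \cdot 1 = 6$)
$H = 25$ ($H = 5 + 20 = 25$)
$E = \frac{1}{6} \approx 0.16667$
$G{\left(N \right)} = \frac{1}{36}$ ($G{\left(N \right)} = \left(\frac{1}{6}\right)^{2} = \frac{1}{36}$)
$G{\left(-49 \right)} H = \frac{1}{36} \cdot 25 = \frac{25}{36}$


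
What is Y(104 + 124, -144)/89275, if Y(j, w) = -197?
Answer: -197/89275 ≈ -0.0022067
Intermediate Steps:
Y(104 + 124, -144)/89275 = -197/89275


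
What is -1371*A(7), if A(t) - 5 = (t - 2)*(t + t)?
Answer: -102825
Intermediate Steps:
A(t) = 5 + 2*t*(-2 + t) (A(t) = 5 + (t - 2)*(t + t) = 5 + (-2 + t)*(2*t) = 5 + 2*t*(-2 + t))
-1371*A(7) = -1371*(5 - 4*7 + 2*7²) = -1371*(5 - 28 + 2*49) = -1371*(5 - 28 + 98) = -1371*75 = -102825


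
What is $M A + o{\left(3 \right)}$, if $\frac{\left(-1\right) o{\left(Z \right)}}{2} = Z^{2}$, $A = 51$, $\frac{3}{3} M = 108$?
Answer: $5490$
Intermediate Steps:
$M = 108$
$o{\left(Z \right)} = - 2 Z^{2}$
$M A + o{\left(3 \right)} = 108 \cdot 51 - 2 \cdot 3^{2} = 5508 - 18 = 5490$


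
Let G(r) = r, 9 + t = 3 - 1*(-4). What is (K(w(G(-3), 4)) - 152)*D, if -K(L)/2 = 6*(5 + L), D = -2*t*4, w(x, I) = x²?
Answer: -5120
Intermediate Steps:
t = -2 (t = -9 + (3 - 1*(-4)) = -9 + (3 + 4) = -9 + 7 = -2)
D = 16 (D = -2*(-2)*4 = 4*4 = 16)
K(L) = -60 - 12*L (K(L) = -12*(5 + L) = -2*(30 + 6*L) = -60 - 12*L)
(K(w(G(-3), 4)) - 152)*D = ((-60 - 12*(-3)²) - 152)*16 = ((-60 - 12*9) - 152)*16 = ((-60 - 108) - 152)*16 = (-168 - 152)*16 = -320*16 = -5120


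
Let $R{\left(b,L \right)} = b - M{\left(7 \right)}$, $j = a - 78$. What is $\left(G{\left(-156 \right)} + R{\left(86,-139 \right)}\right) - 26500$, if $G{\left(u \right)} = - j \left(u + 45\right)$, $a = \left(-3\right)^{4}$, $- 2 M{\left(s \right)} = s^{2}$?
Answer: $- \frac{52113}{2} \approx -26057.0$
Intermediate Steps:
$M{\left(s \right)} = - \frac{s^{2}}{2}$
$a = 81$
$j = 3$ ($j = 81 - 78 = 3$)
$R{\left(b,L \right)} = \frac{49}{2} + b$ ($R{\left(b,L \right)} = b - - \frac{7^{2}}{2} = b - \left(- \frac{1}{2}\right) 49 = b - - \frac{49}{2} = b + \frac{49}{2} = \frac{49}{2} + b$)
$G{\left(u \right)} = -135 - 3 u$ ($G{\left(u \right)} = \left(-1\right) 3 \left(u + 45\right) = - 3 \left(45 + u\right) = -135 - 3 u$)
$\left(G{\left(-156 \right)} + R{\left(86,-139 \right)}\right) - 26500 = \left(\left(-135 - -468\right) + \left(\frac{49}{2} + 86\right)\right) - 26500 = \left(\left(-135 + 468\right) + \frac{221}{2}\right) - 26500 = \left(333 + \frac{221}{2}\right) - 26500 = \frac{887}{2} - 26500 = - \frac{52113}{2}$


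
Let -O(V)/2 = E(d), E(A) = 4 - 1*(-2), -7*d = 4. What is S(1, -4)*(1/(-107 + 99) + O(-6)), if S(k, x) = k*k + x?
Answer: 291/8 ≈ 36.375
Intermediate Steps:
d = -4/7 (d = -⅐*4 = -4/7 ≈ -0.57143)
E(A) = 6 (E(A) = 4 + 2 = 6)
S(k, x) = x + k² (S(k, x) = k² + x = x + k²)
O(V) = -12 (O(V) = -2*6 = -12)
S(1, -4)*(1/(-107 + 99) + O(-6)) = (-4 + 1²)*(1/(-107 + 99) - 12) = (-4 + 1)*(1/(-8) - 12) = -3*(-⅛ - 12) = -3*(-97/8) = 291/8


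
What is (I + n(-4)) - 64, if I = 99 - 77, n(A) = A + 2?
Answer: -44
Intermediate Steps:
n(A) = 2 + A
I = 22
(I + n(-4)) - 64 = (22 + (2 - 4)) - 64 = (22 - 2) - 64 = 20 - 64 = -44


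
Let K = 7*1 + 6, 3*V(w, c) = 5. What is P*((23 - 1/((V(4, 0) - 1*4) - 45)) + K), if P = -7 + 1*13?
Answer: 15345/71 ≈ 216.13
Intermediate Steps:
V(w, c) = 5/3 (V(w, c) = (⅓)*5 = 5/3)
P = 6 (P = -7 + 13 = 6)
K = 13 (K = 7 + 6 = 13)
P*((23 - 1/((V(4, 0) - 1*4) - 45)) + K) = 6*((23 - 1/((5/3 - 1*4) - 45)) + 13) = 6*((23 - 1/((5/3 - 4) - 45)) + 13) = 6*((23 - 1/(-7/3 - 45)) + 13) = 6*((23 - 1/(-142/3)) + 13) = 6*((23 - 1*(-3/142)) + 13) = 6*((23 + 3/142) + 13) = 6*(3269/142 + 13) = 6*(5115/142) = 15345/71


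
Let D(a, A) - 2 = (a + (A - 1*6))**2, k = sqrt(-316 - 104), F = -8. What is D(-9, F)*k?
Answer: 1062*I*sqrt(105) ≈ 10882.0*I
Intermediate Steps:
k = 2*I*sqrt(105) (k = sqrt(-420) = 2*I*sqrt(105) ≈ 20.494*I)
D(a, A) = 2 + (-6 + A + a)**2 (D(a, A) = 2 + (a + (A - 1*6))**2 = 2 + (a + (A - 6))**2 = 2 + (a + (-6 + A))**2 = 2 + (-6 + A + a)**2)
D(-9, F)*k = (2 + (-6 - 8 - 9)**2)*(2*I*sqrt(105)) = (2 + (-23)**2)*(2*I*sqrt(105)) = (2 + 529)*(2*I*sqrt(105)) = 531*(2*I*sqrt(105)) = 1062*I*sqrt(105)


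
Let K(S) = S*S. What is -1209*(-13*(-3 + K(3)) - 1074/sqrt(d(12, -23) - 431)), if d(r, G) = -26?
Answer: 94302 - 1298466*I*sqrt(457)/457 ≈ 94302.0 - 60740.0*I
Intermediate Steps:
K(S) = S**2
-1209*(-13*(-3 + K(3)) - 1074/sqrt(d(12, -23) - 431)) = -1209*(-13*(-3 + 3**2) - 1074/sqrt(-26 - 431)) = -1209*(-13*(-3 + 9) - 1074*(-I*sqrt(457)/457)) = -1209*(-13*6 - 1074*(-I*sqrt(457)/457)) = -1209*(-78 - (-1074)*I*sqrt(457)/457) = -1209*(-78 + 1074*I*sqrt(457)/457) = 94302 - 1298466*I*sqrt(457)/457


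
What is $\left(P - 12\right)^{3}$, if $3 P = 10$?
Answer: $- \frac{17576}{27} \approx -650.96$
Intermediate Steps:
$P = \frac{10}{3}$ ($P = \frac{1}{3} \cdot 10 = \frac{10}{3} \approx 3.3333$)
$\left(P - 12\right)^{3} = \left(\frac{10}{3} - 12\right)^{3} = \left(- \frac{26}{3}\right)^{3} = - \frac{17576}{27}$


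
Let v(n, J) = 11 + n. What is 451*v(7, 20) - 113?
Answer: 8005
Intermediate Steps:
451*v(7, 20) - 113 = 451*(11 + 7) - 113 = 451*18 - 113 = 8118 - 113 = 8005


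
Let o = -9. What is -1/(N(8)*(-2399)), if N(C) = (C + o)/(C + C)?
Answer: -16/2399 ≈ -0.0066694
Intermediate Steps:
N(C) = (-9 + C)/(2*C) (N(C) = (C - 9)/(C + C) = (-9 + C)/((2*C)) = (-9 + C)*(1/(2*C)) = (-9 + C)/(2*C))
-1/(N(8)*(-2399)) = -1/(((½)*(-9 + 8)/8)*(-2399)) = -1/(((½)*(⅛)*(-1))*(-2399)) = -1/((-1/16*(-2399))) = -1/2399/16 = -1*16/2399 = -16/2399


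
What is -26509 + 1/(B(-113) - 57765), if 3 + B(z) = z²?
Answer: -1192878492/44999 ≈ -26509.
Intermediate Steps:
B(z) = -3 + z²
-26509 + 1/(B(-113) - 57765) = -26509 + 1/((-3 + (-113)²) - 57765) = -26509 + 1/((-3 + 12769) - 57765) = -26509 + 1/(12766 - 57765) = -26509 + 1/(-44999) = -26509 - 1/44999 = -1192878492/44999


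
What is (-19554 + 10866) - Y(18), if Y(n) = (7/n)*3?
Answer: -52135/6 ≈ -8689.2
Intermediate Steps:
Y(n) = 21/n
(-19554 + 10866) - Y(18) = (-19554 + 10866) - 21/18 = -8688 - 21/18 = -8688 - 1*7/6 = -8688 - 7/6 = -52135/6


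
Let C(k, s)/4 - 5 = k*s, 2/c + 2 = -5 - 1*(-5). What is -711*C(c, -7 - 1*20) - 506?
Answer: -91514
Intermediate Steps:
c = -1 (c = 2/(-2 + (-5 - 1*(-5))) = 2/(-2 + (-5 + 5)) = 2/(-2 + 0) = 2/(-2) = 2*(-½) = -1)
C(k, s) = 20 + 4*k*s (C(k, s) = 20 + 4*(k*s) = 20 + 4*k*s)
-711*C(c, -7 - 1*20) - 506 = -711*(20 + 4*(-1)*(-7 - 1*20)) - 506 = -711*(20 + 4*(-1)*(-7 - 20)) - 506 = -711*(20 + 4*(-1)*(-27)) - 506 = -711*(20 + 108) - 506 = -711*128 - 506 = -91008 - 506 = -91514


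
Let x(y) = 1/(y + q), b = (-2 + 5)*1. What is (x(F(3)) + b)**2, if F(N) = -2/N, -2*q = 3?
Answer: 1089/169 ≈ 6.4438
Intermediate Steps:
q = -3/2 (q = -1/2*3 = -3/2 ≈ -1.5000)
b = 3 (b = 3*1 = 3)
x(y) = 1/(-3/2 + y) (x(y) = 1/(y - 3/2) = 1/(-3/2 + y))
(x(F(3)) + b)**2 = (2/(-3 + 2*(-2/3)) + 3)**2 = (2/(-3 - 4/3) + 3)**2 = (2/(-13/3) + 3)**2 = (2*(-3/13) + 3)**2 = (-6/13 + 3)**2 = (33/13)**2 = 1089/169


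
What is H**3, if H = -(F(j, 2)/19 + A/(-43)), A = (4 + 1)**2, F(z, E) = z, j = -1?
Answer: 138991832/545338513 ≈ 0.25487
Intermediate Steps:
A = 25 (A = 5**2 = 25)
H = 518/817 (H = -(-1/19 + 25/(-43)) = -(-1*1/19 + 25*(-1/43)) = -(-1/19 - 25/43) = -1*(-518/817) = 518/817 ≈ 0.63403)
H**3 = (518/817)**3 = 138991832/545338513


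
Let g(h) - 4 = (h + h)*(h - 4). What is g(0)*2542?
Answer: 10168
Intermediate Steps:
g(h) = 4 + 2*h*(-4 + h) (g(h) = 4 + (h + h)*(h - 4) = 4 + (2*h)*(-4 + h) = 4 + 2*h*(-4 + h))
g(0)*2542 = (4 - 8*0 + 2*0²)*2542 = (4 + 0 + 2*0)*2542 = (4 + 0 + 0)*2542 = 4*2542 = 10168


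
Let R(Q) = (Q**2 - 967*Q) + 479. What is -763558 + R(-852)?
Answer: 786709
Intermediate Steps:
R(Q) = 479 + Q**2 - 967*Q
-763558 + R(-852) = -763558 + (479 + (-852)**2 - 967*(-852)) = -763558 + (479 + 725904 + 823884) = -763558 + 1550267 = 786709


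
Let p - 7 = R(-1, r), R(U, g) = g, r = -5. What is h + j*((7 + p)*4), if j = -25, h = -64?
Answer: -964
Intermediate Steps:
p = 2 (p = 7 - 5 = 2)
h + j*((7 + p)*4) = -64 - 25*(7 + 2)*4 = -64 - 225*4 = -64 - 25*36 = -64 - 900 = -964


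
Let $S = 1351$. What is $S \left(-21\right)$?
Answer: $-28371$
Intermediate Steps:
$S \left(-21\right) = 1351 \left(-21\right) = -28371$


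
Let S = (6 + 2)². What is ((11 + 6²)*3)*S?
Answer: 9024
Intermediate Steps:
S = 64 (S = 8² = 64)
((11 + 6²)*3)*S = ((11 + 6²)*3)*64 = ((11 + 36)*3)*64 = (47*3)*64 = 141*64 = 9024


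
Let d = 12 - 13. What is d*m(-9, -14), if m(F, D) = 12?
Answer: -12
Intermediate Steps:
d = -1
d*m(-9, -14) = -1*12 = -12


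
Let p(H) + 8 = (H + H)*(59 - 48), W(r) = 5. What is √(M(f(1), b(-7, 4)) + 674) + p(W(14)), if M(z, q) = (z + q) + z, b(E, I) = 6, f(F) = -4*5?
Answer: 102 + 8*√10 ≈ 127.30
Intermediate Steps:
f(F) = -20
M(z, q) = q + 2*z (M(z, q) = (q + z) + z = q + 2*z)
p(H) = -8 + 22*H (p(H) = -8 + (H + H)*(59 - 48) = -8 + (2*H)*11 = -8 + 22*H)
√(M(f(1), b(-7, 4)) + 674) + p(W(14)) = √((6 + 2*(-20)) + 674) + (-8 + 22*5) = √((6 - 40) + 674) + (-8 + 110) = √(-34 + 674) + 102 = √640 + 102 = 8*√10 + 102 = 102 + 8*√10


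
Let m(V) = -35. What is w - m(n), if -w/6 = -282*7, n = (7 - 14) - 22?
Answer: 11879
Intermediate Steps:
n = -29 (n = -7 - 22 = -29)
w = 11844 (w = -(-1692)*7 = -6*(-1974) = 11844)
w - m(n) = 11844 - 1*(-35) = 11844 + 35 = 11879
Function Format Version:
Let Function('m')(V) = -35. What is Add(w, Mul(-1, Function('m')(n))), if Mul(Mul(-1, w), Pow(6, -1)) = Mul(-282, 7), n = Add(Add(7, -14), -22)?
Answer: 11879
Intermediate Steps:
n = -29 (n = Add(-7, -22) = -29)
w = 11844 (w = Mul(-6, Mul(-282, 7)) = Mul(-6, -1974) = 11844)
Add(w, Mul(-1, Function('m')(n))) = Add(11844, Mul(-1, -35)) = Add(11844, 35) = 11879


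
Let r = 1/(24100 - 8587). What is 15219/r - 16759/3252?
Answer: 767772295685/3252 ≈ 2.3609e+8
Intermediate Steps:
r = 1/15513 ≈ 6.4462e-5
15219/r - 16759/3252 = 15219/(1/15513) - 16759/3252 = 15219*15513 - 16759*1/3252 = 236092347 - 16759/3252 = 767772295685/3252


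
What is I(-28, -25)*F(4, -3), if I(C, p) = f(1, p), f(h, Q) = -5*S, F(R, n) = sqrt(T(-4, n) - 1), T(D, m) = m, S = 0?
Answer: 0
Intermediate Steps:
F(R, n) = sqrt(-1 + n) (F(R, n) = sqrt(n - 1) = sqrt(-1 + n))
f(h, Q) = 0 (f(h, Q) = -5*0 = 0)
I(C, p) = 0
I(-28, -25)*F(4, -3) = 0*sqrt(-1 - 3) = 0*sqrt(-4) = 0*(2*I) = 0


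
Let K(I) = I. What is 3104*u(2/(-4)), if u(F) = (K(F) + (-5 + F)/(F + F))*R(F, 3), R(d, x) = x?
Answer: 46560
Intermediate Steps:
u(F) = 3*F + 3*(-5 + F)/(2*F) (u(F) = (F + (-5 + F)/(F + F))*3 = (F + (-5 + F)/((2*F)))*3 = (F + (-5 + F)*(1/(2*F)))*3 = (F + (-5 + F)/(2*F))*3 = 3*F + 3*(-5 + F)/(2*F))
3104*u(2/(-4)) = 3104*(3/2 + 3*(2/(-4)) - 15/(2*(2/(-4)))) = 3104*(3/2 + 3*(2*(-1/4)) - 15/(2*(2*(-1/4)))) = 3104*(3/2 + 3*(-1/2) - 15/(2*(-1/2))) = 3104*(3/2 - 3/2 - 15/2*(-2)) = 3104*(3/2 - 3/2 + 15) = 3104*15 = 46560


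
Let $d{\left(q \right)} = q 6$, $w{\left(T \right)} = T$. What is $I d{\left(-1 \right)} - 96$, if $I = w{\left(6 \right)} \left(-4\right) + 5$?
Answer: $18$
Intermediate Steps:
$d{\left(q \right)} = 6 q$
$I = -19$ ($I = 6 \left(-4\right) + 5 = -24 + 5 = -19$)
$I d{\left(-1 \right)} - 96 = - 19 \cdot 6 \left(-1\right) - 96 = \left(-19\right) \left(-6\right) - 96 = 114 - 96 = 18$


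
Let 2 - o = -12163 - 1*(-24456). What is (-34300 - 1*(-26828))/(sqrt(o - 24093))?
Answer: 934*I*sqrt(2274)/1137 ≈ 39.173*I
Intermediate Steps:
o = -12291 (o = 2 - (-12163 - 1*(-24456)) = 2 - (-12163 + 24456) = 2 - 1*12293 = 2 - 12293 = -12291)
(-34300 - 1*(-26828))/(sqrt(o - 24093)) = (-34300 - 1*(-26828))/(sqrt(-12291 - 24093)) = (-34300 + 26828)/(sqrt(-36384)) = -7472*(-I*sqrt(2274)/9096) = -(-934)*I*sqrt(2274)/1137 = 934*I*sqrt(2274)/1137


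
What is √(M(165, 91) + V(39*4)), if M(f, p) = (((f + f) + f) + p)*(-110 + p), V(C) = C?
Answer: I*√10978 ≈ 104.78*I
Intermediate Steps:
M(f, p) = (-110 + p)*(p + 3*f) (M(f, p) = ((2*f + f) + p)*(-110 + p) = (3*f + p)*(-110 + p) = (p + 3*f)*(-110 + p) = (-110 + p)*(p + 3*f))
√(M(165, 91) + V(39*4)) = √((91² - 330*165 - 110*91 + 3*165*91) + 39*4) = √((8281 - 54450 - 10010 + 45045) + 156) = √(-11134 + 156) = √(-10978) = I*√10978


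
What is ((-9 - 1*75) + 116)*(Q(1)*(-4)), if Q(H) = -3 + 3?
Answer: 0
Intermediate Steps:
Q(H) = 0
((-9 - 1*75) + 116)*(Q(1)*(-4)) = ((-9 - 1*75) + 116)*(0*(-4)) = ((-9 - 75) + 116)*0 = (-84 + 116)*0 = 32*0 = 0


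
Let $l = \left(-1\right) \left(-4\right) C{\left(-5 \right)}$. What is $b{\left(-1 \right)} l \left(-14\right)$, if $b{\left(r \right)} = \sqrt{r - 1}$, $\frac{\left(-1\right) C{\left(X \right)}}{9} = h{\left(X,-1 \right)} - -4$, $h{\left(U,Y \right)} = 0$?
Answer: $2016 i \sqrt{2} \approx 2851.1 i$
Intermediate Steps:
$C{\left(X \right)} = -36$ ($C{\left(X \right)} = - 9 \left(0 - -4\right) = - 9 \left(0 + 4\right) = \left(-9\right) 4 = -36$)
$b{\left(r \right)} = \sqrt{-1 + r}$
$l = -144$ ($l = \left(-1\right) \left(-4\right) \left(-36\right) = 4 \left(-36\right) = -144$)
$b{\left(-1 \right)} l \left(-14\right) = \sqrt{-1 - 1} \left(-144\right) \left(-14\right) = \sqrt{-2} \left(-144\right) \left(-14\right) = i \sqrt{2} \left(-144\right) \left(-14\right) = - 144 i \sqrt{2} \left(-14\right) = 2016 i \sqrt{2}$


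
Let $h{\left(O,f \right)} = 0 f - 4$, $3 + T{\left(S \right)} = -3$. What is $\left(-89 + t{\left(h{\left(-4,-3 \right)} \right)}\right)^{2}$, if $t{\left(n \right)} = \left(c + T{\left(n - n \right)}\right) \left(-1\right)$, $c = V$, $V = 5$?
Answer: $7744$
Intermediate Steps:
$c = 5$
$T{\left(S \right)} = -6$ ($T{\left(S \right)} = -3 - 3 = -6$)
$h{\left(O,f \right)} = -4$ ($h{\left(O,f \right)} = 0 - 4 = -4$)
$t{\left(n \right)} = 1$ ($t{\left(n \right)} = \left(5 - 6\right) \left(-1\right) = \left(-1\right) \left(-1\right) = 1$)
$\left(-89 + t{\left(h{\left(-4,-3 \right)} \right)}\right)^{2} = \left(-89 + 1\right)^{2} = \left(-88\right)^{2} = 7744$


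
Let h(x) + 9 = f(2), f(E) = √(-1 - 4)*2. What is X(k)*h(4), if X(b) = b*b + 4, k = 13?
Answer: -1557 + 346*I*√5 ≈ -1557.0 + 773.68*I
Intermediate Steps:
f(E) = 2*I*√5 (f(E) = √(-5)*2 = (I*√5)*2 = 2*I*√5)
h(x) = -9 + 2*I*√5
X(b) = 4 + b² (X(b) = b² + 4 = 4 + b²)
X(k)*h(4) = (4 + 13²)*(-9 + 2*I*√5) = (4 + 169)*(-9 + 2*I*√5) = 173*(-9 + 2*I*√5) = -1557 + 346*I*√5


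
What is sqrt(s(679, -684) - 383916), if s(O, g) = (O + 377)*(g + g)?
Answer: 2*I*sqrt(457131) ≈ 1352.2*I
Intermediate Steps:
s(O, g) = 2*g*(377 + O) (s(O, g) = (377 + O)*(2*g) = 2*g*(377 + O))
sqrt(s(679, -684) - 383916) = sqrt(2*(-684)*(377 + 679) - 383916) = sqrt(2*(-684)*1056 - 383916) = sqrt(-1444608 - 383916) = sqrt(-1828524) = 2*I*sqrt(457131)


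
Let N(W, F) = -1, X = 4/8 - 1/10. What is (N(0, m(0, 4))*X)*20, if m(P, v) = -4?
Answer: -8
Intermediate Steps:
X = 2/5 (X = 4*(1/8) - 1*1/10 = 1/2 - 1/10 = 2/5 ≈ 0.40000)
(N(0, m(0, 4))*X)*20 = -1*2/5*20 = -2/5*20 = -8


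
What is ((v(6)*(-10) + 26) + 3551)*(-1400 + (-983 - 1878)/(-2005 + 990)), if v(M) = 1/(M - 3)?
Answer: -5067956073/1015 ≈ -4.9931e+6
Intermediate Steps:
v(M) = 1/(-3 + M)
((v(6)*(-10) + 26) + 3551)*(-1400 + (-983 - 1878)/(-2005 + 990)) = ((-10/(-3 + 6) + 26) + 3551)*(-1400 + (-983 - 1878)/(-2005 + 990)) = ((-10/3 + 26) + 3551)*(-1400 - 2861/(-1015)) = (((⅓)*(-10) + 26) + 3551)*(-1400 - 2861*(-1/1015)) = ((-10/3 + 26) + 3551)*(-1400 + 2861/1015) = (68/3 + 3551)*(-1418139/1015) = (10721/3)*(-1418139/1015) = -5067956073/1015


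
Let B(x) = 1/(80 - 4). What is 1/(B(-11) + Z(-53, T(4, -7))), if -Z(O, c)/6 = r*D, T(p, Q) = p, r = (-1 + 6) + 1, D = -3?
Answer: 76/8209 ≈ 0.0092581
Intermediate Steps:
r = 6 (r = 5 + 1 = 6)
B(x) = 1/76
Z(O, c) = 108 (Z(O, c) = -36*(-3) = -6*(-18) = 108)
1/(B(-11) + Z(-53, T(4, -7))) = 1/(1/76 + 108) = 1/(8209/76) = 76/8209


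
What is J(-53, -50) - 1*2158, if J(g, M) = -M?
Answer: -2108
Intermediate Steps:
J(-53, -50) - 1*2158 = -1*(-50) - 1*2158 = 50 - 2158 = -2108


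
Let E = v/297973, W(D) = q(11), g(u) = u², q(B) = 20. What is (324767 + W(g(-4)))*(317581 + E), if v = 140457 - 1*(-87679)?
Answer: 30734850862346363/297973 ≈ 1.0315e+11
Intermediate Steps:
v = 228136 (v = 140457 + 87679 = 228136)
W(D) = 20
E = 228136/297973 ≈ 0.76563
(324767 + W(g(-4)))*(317581 + E) = (324767 + 20)*(317581 + 228136/297973) = 324787*(94630791449/297973) = 30734850862346363/297973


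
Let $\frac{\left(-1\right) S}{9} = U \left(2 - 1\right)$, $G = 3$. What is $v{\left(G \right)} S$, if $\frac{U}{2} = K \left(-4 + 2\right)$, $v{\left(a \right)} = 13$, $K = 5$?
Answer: $2340$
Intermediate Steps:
$U = -20$ ($U = 2 \cdot 5 \left(-4 + 2\right) = 2 \cdot 5 \left(-2\right) = 2 \left(-10\right) = -20$)
$S = 180$ ($S = - 9 \left(- 20 \left(2 - 1\right)\right) = - 9 \left(\left(-20\right) 1\right) = \left(-9\right) \left(-20\right) = 180$)
$v{\left(G \right)} S = 13 \cdot 180 = 2340$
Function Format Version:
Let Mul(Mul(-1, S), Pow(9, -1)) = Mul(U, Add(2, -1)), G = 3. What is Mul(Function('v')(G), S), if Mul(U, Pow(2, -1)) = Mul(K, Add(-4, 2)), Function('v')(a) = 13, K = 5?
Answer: 2340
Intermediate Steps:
U = -20 (U = Mul(2, Mul(5, Add(-4, 2))) = Mul(2, Mul(5, -2)) = Mul(2, -10) = -20)
S = 180 (S = Mul(-9, Mul(-20, Add(2, -1))) = Mul(-9, Mul(-20, 1)) = Mul(-9, -20) = 180)
Mul(Function('v')(G), S) = Mul(13, 180) = 2340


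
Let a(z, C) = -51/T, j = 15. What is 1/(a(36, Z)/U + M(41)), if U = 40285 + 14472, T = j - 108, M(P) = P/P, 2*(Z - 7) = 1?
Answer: 99851/99852 ≈ 0.99999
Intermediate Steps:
Z = 15/2 (Z = 7 + (1/2)*1 = 7 + 1/2 = 15/2 ≈ 7.5000)
M(P) = 1
T = -93 (T = 15 - 108 = -93)
U = 54757
a(z, C) = 17/31 (a(z, C) = -51/(-93) = -51*(-1/93) = 17/31)
1/(a(36, Z)/U + M(41)) = 1/((17/31)/54757 + 1) = 1/((17/31)*(1/54757) + 1) = 1/(1/99851 + 1) = 1/(99852/99851) = 99851/99852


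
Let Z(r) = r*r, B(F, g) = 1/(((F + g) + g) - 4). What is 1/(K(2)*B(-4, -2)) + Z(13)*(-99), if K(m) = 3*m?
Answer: -16733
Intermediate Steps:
B(F, g) = 1/(-4 + F + 2*g) (B(F, g) = 1/((F + 2*g) - 4) = 1/(-4 + F + 2*g))
Z(r) = r²
1/(K(2)*B(-4, -2)) + Z(13)*(-99) = 1/((3*2)/(-4 - 4 + 2*(-2))) + 13²*(-99) = 1/(6/(-4 - 4 - 4)) + 169*(-99) = 1/(6/(-12)) - 16731 = 1/(6*(-1/12)) - 16731 = 1/(-½) - 16731 = -2 - 16731 = -16733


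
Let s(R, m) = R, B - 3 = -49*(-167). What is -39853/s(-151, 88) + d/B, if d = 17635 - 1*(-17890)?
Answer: 331600933/1236086 ≈ 268.27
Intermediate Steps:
d = 35525 (d = 17635 + 17890 = 35525)
B = 8186 (B = 3 - 49*(-167) = 3 + 8183 = 8186)
-39853/s(-151, 88) + d/B = -39853/(-151) + 35525/8186 = -39853*(-1/151) + 35525*(1/8186) = 39853/151 + 35525/8186 = 331600933/1236086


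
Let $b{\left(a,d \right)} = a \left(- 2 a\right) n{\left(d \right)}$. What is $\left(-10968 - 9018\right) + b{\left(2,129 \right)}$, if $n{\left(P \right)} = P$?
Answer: $-21018$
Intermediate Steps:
$b{\left(a,d \right)} = - 2 d a^{2}$ ($b{\left(a,d \right)} = a \left(- 2 a\right) d = - 2 a^{2} d = - 2 d a^{2}$)
$\left(-10968 - 9018\right) + b{\left(2,129 \right)} = \left(-10968 - 9018\right) - 258 \cdot 2^{2} = \left(-10968 - 9018\right) - 258 \cdot 4 = -19986 - 1032 = -21018$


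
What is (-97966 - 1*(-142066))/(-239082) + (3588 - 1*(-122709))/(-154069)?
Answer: -6164963709/6139187443 ≈ -1.0042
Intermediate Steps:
(-97966 - 1*(-142066))/(-239082) + (3588 - 1*(-122709))/(-154069) = (-97966 + 142066)*(-1/239082) + (3588 + 122709)*(-1/154069) = 44100*(-1/239082) + 126297*(-1/154069) = -7350/39847 - 126297/154069 = -6164963709/6139187443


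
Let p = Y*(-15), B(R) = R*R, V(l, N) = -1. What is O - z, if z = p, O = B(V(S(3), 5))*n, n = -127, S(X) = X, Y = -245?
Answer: -3802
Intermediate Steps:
B(R) = R²
p = 3675 (p = -245*(-15) = 3675)
O = -127 (O = (-1)²*(-127) = 1*(-127) = -127)
z = 3675
O - z = -127 - 1*3675 = -127 - 3675 = -3802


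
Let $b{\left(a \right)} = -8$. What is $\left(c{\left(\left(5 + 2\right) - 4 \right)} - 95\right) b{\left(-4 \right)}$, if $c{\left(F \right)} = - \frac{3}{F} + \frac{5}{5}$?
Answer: $760$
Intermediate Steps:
$c{\left(F \right)} = 1 - \frac{3}{F}$ ($c{\left(F \right)} = - \frac{3}{F} + 5 \cdot \frac{1}{5} = - \frac{3}{F} + 1 = 1 - \frac{3}{F}$)
$\left(c{\left(\left(5 + 2\right) - 4 \right)} - 95\right) b{\left(-4 \right)} = \left(\frac{-3 + \left(\left(5 + 2\right) - 4\right)}{\left(5 + 2\right) - 4} - 95\right) \left(-8\right) = \left(\frac{-3 + \left(7 - 4\right)}{7 - 4} - 95\right) \left(-8\right) = \left(\frac{-3 + 3}{3} - 95\right) \left(-8\right) = \left(\frac{1}{3} \cdot 0 - 95\right) \left(-8\right) = \left(0 - 95\right) \left(-8\right) = \left(-95\right) \left(-8\right) = 760$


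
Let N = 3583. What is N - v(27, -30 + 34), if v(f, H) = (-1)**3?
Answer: 3584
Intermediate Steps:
v(f, H) = -1
N - v(27, -30 + 34) = 3583 - 1*(-1) = 3583 + 1 = 3584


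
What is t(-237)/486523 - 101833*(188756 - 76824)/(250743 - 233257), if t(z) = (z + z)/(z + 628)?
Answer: -1084158901228623436/1663185200299 ≈ -6.5186e+5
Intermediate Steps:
t(z) = 2*z/(628 + z) (t(z) = (2*z)/(628 + z) = 2*z/(628 + z))
t(-237)/486523 - 101833*(188756 - 76824)/(250743 - 233257) = (2*(-237)/(628 - 237))/486523 - 101833*(188756 - 76824)/(250743 - 233257) = (2*(-237)/391)*(1/486523) - 101833/(17486/111932) = (2*(-237)*(1/391))*(1/486523) - 101833/(17486*(1/111932)) = -474/391*1/486523 - 101833/8743/55966 = -474/190230493 - 101833*55966/8743 = -474/190230493 - 5699185678/8743 = -1084158901228623436/1663185200299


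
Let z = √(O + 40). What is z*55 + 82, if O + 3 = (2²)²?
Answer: 82 + 55*√53 ≈ 482.41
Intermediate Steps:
O = 13 (O = -3 + (2²)² = -3 + 4² = -3 + 16 = 13)
z = √53 (z = √(13 + 40) = √53 ≈ 7.2801)
z*55 + 82 = √53*55 + 82 = 55*√53 + 82 = 82 + 55*√53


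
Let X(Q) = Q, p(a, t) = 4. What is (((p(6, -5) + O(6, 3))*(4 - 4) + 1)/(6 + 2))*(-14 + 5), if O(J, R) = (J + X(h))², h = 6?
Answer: -9/8 ≈ -1.1250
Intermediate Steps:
O(J, R) = (6 + J)² (O(J, R) = (J + 6)² = (6 + J)²)
(((p(6, -5) + O(6, 3))*(4 - 4) + 1)/(6 + 2))*(-14 + 5) = (((4 + (6 + 6)²)*(4 - 4) + 1)/(6 + 2))*(-14 + 5) = (((4 + 12²)*0 + 1)/8)*(-9) = (((4 + 144)*0 + 1)*(⅛))*(-9) = ((148*0 + 1)*(⅛))*(-9) = ((0 + 1)*(⅛))*(-9) = (1*(⅛))*(-9) = (⅛)*(-9) = -9/8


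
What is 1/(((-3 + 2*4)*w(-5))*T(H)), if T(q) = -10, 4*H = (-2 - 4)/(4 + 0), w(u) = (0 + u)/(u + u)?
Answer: -1/25 ≈ -0.040000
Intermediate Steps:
w(u) = ½ (w(u) = u/((2*u)) = u*(1/(2*u)) = ½)
H = -3/8 (H = ((-2 - 4)/(4 + 0))/4 = (-6/4)/4 = (-6*¼)/4 = (¼)*(-3/2) = -3/8 ≈ -0.37500)
1/(((-3 + 2*4)*w(-5))*T(H)) = 1/(((-3 + 2*4)*(½))*(-10)) = 1/(((-3 + 8)*(½))*(-10)) = 1/((5*(½))*(-10)) = 1/((5/2)*(-10)) = 1/(-25) = -1/25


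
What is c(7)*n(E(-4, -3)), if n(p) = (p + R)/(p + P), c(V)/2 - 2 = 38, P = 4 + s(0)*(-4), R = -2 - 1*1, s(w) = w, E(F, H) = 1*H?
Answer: -480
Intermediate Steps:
E(F, H) = H
R = -3 (R = -2 - 1 = -3)
P = 4 (P = 4 + 0*(-4) = 4 + 0 = 4)
c(V) = 80 (c(V) = 4 + 2*38 = 4 + 76 = 80)
n(p) = (-3 + p)/(4 + p) (n(p) = (p - 3)/(p + 4) = (-3 + p)/(4 + p))
c(7)*n(E(-4, -3)) = 80*((-3 - 3)/(4 - 3)) = 80*(-6/1) = 80*(1*(-6)) = 80*(-6) = -480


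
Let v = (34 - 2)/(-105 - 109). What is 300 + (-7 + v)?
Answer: 31335/107 ≈ 292.85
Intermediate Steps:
v = -16/107 (v = 32/(-214) = 32*(-1/214) = -16/107 ≈ -0.14953)
300 + (-7 + v) = 300 + (-7 - 16/107) = 300 - 765/107 = 31335/107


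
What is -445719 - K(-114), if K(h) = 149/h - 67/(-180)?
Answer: -1524355783/3420 ≈ -4.4572e+5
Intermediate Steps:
K(h) = 67/180 + 149/h (K(h) = 149/h - 67*(-1/180) = 149/h + 67/180 = 67/180 + 149/h)
-445719 - K(-114) = -445719 - (67/180 + 149/(-114)) = -445719 - (67/180 + 149*(-1/114)) = -445719 - (67/180 - 149/114) = -445719 - 1*(-3197/3420) = -445719 + 3197/3420 = -1524355783/3420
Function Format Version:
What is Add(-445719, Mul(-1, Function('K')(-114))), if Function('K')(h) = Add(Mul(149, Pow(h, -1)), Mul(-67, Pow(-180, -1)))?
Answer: Rational(-1524355783, 3420) ≈ -4.4572e+5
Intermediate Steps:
Function('K')(h) = Add(Rational(67, 180), Mul(149, Pow(h, -1))) (Function('K')(h) = Add(Mul(149, Pow(h, -1)), Mul(-67, Rational(-1, 180))) = Add(Mul(149, Pow(h, -1)), Rational(67, 180)) = Add(Rational(67, 180), Mul(149, Pow(h, -1))))
Add(-445719, Mul(-1, Function('K')(-114))) = Add(-445719, Mul(-1, Add(Rational(67, 180), Mul(149, Pow(-114, -1))))) = Add(-445719, Mul(-1, Add(Rational(67, 180), Mul(149, Rational(-1, 114))))) = Add(-445719, Mul(-1, Add(Rational(67, 180), Rational(-149, 114)))) = Add(-445719, Mul(-1, Rational(-3197, 3420))) = Add(-445719, Rational(3197, 3420)) = Rational(-1524355783, 3420)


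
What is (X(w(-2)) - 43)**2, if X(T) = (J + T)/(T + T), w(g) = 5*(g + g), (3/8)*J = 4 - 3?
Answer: 1630729/900 ≈ 1811.9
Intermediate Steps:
J = 8/3 (J = 8*(4 - 3)/3 = (8/3)*1 = 8/3 ≈ 2.6667)
w(g) = 10*g (w(g) = 5*(2*g) = 10*g)
X(T) = (8/3 + T)/(2*T) (X(T) = (8/3 + T)/(T + T) = (8/3 + T)/((2*T)) = (8/3 + T)*(1/(2*T)) = (8/3 + T)/(2*T))
(X(w(-2)) - 43)**2 = ((8 + 3*(10*(-2)))/(6*((10*(-2)))) - 43)**2 = ((1/6)*(8 + 3*(-20))/(-20) - 43)**2 = ((1/6)*(-1/20)*(8 - 60) - 43)**2 = ((1/6)*(-1/20)*(-52) - 43)**2 = (13/30 - 43)**2 = (-1277/30)**2 = 1630729/900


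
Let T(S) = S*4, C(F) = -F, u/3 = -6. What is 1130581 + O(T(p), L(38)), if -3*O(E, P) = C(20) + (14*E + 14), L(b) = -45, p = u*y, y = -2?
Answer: 1129911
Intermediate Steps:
u = -18 (u = 3*(-6) = -18)
p = 36 (p = -18*(-2) = 36)
T(S) = 4*S
O(E, P) = 2 - 14*E/3 (O(E, P) = -(-1*20 + (14*E + 14))/3 = -(-20 + (14 + 14*E))/3 = -(-6 + 14*E)/3 = 2 - 14*E/3)
1130581 + O(T(p), L(38)) = 1130581 + (2 - 56*36/3) = 1130581 + (2 - 14/3*144) = 1130581 + (2 - 672) = 1130581 - 670 = 1129911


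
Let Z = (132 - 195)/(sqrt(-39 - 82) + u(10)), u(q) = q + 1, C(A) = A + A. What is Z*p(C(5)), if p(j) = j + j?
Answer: -630/11 + 630*I/11 ≈ -57.273 + 57.273*I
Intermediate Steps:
C(A) = 2*A
p(j) = 2*j
u(q) = 1 + q
Z = -63*(11 - 11*I)/242 (Z = (132 - 195)/(sqrt(-39 - 82) + (1 + 10)) = -63/(sqrt(-121) + 11) = -63/(11*I + 11) = -63*(11 - 11*I)/242 ≈ -2.8636 + 2.8636*I)
Z*p(C(5)) = (-63/22 + 63*I/22)*(2*(2*5)) = (-63/22 + 63*I/22)*(2*10) = (-63/22 + 63*I/22)*20 = -630/11 + 630*I/11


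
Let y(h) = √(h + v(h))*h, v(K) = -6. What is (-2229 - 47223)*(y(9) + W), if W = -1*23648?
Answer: 1169440896 - 445068*√3 ≈ 1.1687e+9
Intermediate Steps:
W = -23648
y(h) = h*√(-6 + h) (y(h) = √(h - 6)*h = √(-6 + h)*h = h*√(-6 + h))
(-2229 - 47223)*(y(9) + W) = (-2229 - 47223)*(9*√(-6 + 9) - 23648) = -49452*(9*√3 - 23648) = -49452*(-23648 + 9*√3) = 1169440896 - 445068*√3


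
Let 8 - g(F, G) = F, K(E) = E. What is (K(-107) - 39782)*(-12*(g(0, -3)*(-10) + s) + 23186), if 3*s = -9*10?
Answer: -977519834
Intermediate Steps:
g(F, G) = 8 - F
s = -30 (s = (-9*10)/3 = (1/3)*(-90) = -30)
(K(-107) - 39782)*(-12*(g(0, -3)*(-10) + s) + 23186) = (-107 - 39782)*(-12*((8 - 1*0)*(-10) - 30) + 23186) = -39889*(-12*((8 + 0)*(-10) - 30) + 23186) = -39889*(-12*(8*(-10) - 30) + 23186) = -39889*(-12*(-80 - 30) + 23186) = -39889*(-12*(-110) + 23186) = -39889*(1320 + 23186) = -39889*24506 = -977519834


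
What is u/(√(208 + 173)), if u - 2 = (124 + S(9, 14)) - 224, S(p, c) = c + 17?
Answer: -67*√381/381 ≈ -3.4325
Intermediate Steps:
S(p, c) = 17 + c
u = -67 (u = 2 + ((124 + (17 + 14)) - 224) = 2 + ((124 + 31) - 224) = 2 + (155 - 224) = 2 - 69 = -67)
u/(√(208 + 173)) = -67/√(208 + 173) = -67*√381/381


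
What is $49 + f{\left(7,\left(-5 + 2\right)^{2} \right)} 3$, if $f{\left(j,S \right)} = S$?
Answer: $76$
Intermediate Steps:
$49 + f{\left(7,\left(-5 + 2\right)^{2} \right)} 3 = 49 + \left(-5 + 2\right)^{2} \cdot 3 = 49 + \left(-3\right)^{2} \cdot 3 = 49 + 9 \cdot 3 = 49 + 27 = 76$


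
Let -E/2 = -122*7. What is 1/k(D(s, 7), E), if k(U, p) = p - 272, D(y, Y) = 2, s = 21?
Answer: 1/1436 ≈ 0.00069638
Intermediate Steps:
E = 1708 (E = -(-244)*7 = -2*(-854) = 1708)
k(U, p) = -272 + p
1/k(D(s, 7), E) = 1/(-272 + 1708) = 1/1436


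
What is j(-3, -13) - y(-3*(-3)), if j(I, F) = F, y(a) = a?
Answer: -22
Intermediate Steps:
j(-3, -13) - y(-3*(-3)) = -13 - (-3)*(-3) = -13 - 1*9 = -13 - 9 = -22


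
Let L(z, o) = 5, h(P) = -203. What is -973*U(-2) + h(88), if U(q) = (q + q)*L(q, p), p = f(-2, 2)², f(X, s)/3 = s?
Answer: 19257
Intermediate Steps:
f(X, s) = 3*s
p = 36 (p = (3*2)² = 6² = 36)
U(q) = 10*q (U(q) = (q + q)*5 = (2*q)*5 = 10*q)
-973*U(-2) + h(88) = -9730*(-2) - 203 = -973*(-20) - 203 = 19460 - 203 = 19257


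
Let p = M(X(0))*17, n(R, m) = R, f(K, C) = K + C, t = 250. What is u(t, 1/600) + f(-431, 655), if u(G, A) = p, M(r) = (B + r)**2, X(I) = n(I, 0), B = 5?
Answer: 649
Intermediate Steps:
f(K, C) = C + K
X(I) = I
M(r) = (5 + r)**2
p = 425 (p = (5 + 0)**2*17 = 5**2*17 = 25*17 = 425)
u(G, A) = 425
u(t, 1/600) + f(-431, 655) = 425 + (655 - 431) = 425 + 224 = 649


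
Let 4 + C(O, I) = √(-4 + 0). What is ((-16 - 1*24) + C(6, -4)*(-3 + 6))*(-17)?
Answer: 884 - 102*I ≈ 884.0 - 102.0*I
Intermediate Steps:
C(O, I) = -4 + 2*I (C(O, I) = -4 + √(-4 + 0) = -4 + √(-4) = -4 + 2*I)
((-16 - 1*24) + C(6, -4)*(-3 + 6))*(-17) = ((-16 - 1*24) + (-4 + 2*I)*(-3 + 6))*(-17) = ((-16 - 24) + (-4 + 2*I)*3)*(-17) = (-40 + (-12 + 6*I))*(-17) = (-52 + 6*I)*(-17) = 884 - 102*I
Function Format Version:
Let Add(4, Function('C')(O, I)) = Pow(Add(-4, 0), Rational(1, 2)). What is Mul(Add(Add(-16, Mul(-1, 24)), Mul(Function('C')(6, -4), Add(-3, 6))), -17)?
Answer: Add(884, Mul(-102, I)) ≈ Add(884.00, Mul(-102.00, I))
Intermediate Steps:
Function('C')(O, I) = Add(-4, Mul(2, I)) (Function('C')(O, I) = Add(-4, Pow(Add(-4, 0), Rational(1, 2))) = Add(-4, Pow(-4, Rational(1, 2))) = Add(-4, Mul(2, I)))
Mul(Add(Add(-16, Mul(-1, 24)), Mul(Function('C')(6, -4), Add(-3, 6))), -17) = Mul(Add(Add(-16, Mul(-1, 24)), Mul(Add(-4, Mul(2, I)), Add(-3, 6))), -17) = Mul(Add(Add(-16, -24), Mul(Add(-4, Mul(2, I)), 3)), -17) = Mul(Add(-40, Add(-12, Mul(6, I))), -17) = Mul(Add(-52, Mul(6, I)), -17) = Add(884, Mul(-102, I))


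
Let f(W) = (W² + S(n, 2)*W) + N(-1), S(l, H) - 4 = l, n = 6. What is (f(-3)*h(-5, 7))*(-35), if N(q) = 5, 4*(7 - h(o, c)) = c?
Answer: 2940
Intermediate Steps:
h(o, c) = 7 - c/4
S(l, H) = 4 + l
f(W) = 5 + W² + 10*W (f(W) = (W² + (4 + 6)*W) + 5 = (W² + 10*W) + 5 = 5 + W² + 10*W)
(f(-3)*h(-5, 7))*(-35) = ((5 + (-3)² + 10*(-3))*(7 - ¼*7))*(-35) = ((5 + 9 - 30)*(7 - 7/4))*(-35) = -16*21/4*(-35) = -84*(-35) = 2940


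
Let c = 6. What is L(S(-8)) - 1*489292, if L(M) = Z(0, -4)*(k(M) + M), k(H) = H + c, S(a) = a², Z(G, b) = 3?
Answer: -488890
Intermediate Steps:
k(H) = 6 + H (k(H) = H + 6 = 6 + H)
L(M) = 18 + 6*M (L(M) = 3*((6 + M) + M) = 3*(6 + 2*M) = 18 + 6*M)
L(S(-8)) - 1*489292 = (18 + 6*(-8)²) - 1*489292 = (18 + 6*64) - 489292 = (18 + 384) - 489292 = 402 - 489292 = -488890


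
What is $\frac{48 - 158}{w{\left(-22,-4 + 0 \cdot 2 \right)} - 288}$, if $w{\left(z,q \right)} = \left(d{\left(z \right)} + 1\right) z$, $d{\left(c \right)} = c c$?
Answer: $\frac{55}{5479} \approx 0.010038$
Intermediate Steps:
$d{\left(c \right)} = c^{2}$
$w{\left(z,q \right)} = z \left(1 + z^{2}\right)$ ($w{\left(z,q \right)} = \left(z^{2} + 1\right) z = \left(1 + z^{2}\right) z = z \left(1 + z^{2}\right)$)
$\frac{48 - 158}{w{\left(-22,-4 + 0 \cdot 2 \right)} - 288} = \frac{48 - 158}{\left(-22 + \left(-22\right)^{3}\right) - 288} = - \frac{110}{\left(-22 - 10648\right) - 288} = - \frac{110}{-10670 - 288} = - \frac{110}{-10958} = \left(-110\right) \left(- \frac{1}{10958}\right) = \frac{55}{5479}$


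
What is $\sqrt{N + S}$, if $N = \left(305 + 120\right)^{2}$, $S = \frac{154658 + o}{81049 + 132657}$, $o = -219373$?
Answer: $\frac{\sqrt{8249175877518710}}{213706} \approx 425.0$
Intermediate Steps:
$S = - \frac{64715}{213706}$ ($S = \frac{154658 - 219373}{81049 + 132657} = - \frac{64715}{213706} \approx -0.30282$)
$N = 180625$ ($N = 425^{2} = 180625$)
$\sqrt{N + S} = \sqrt{180625 - \frac{64715}{213706}} = \sqrt{\frac{38600581535}{213706}} = \frac{\sqrt{8249175877518710}}{213706}$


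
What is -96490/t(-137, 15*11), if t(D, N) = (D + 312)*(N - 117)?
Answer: -9649/840 ≈ -11.487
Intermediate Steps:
t(D, N) = (-117 + N)*(312 + D) (t(D, N) = (312 + D)*(-117 + N) = (-117 + N)*(312 + D))
-96490/t(-137, 15*11) = -96490/(-36504 - 117*(-137) + 312*(15*11) - 2055*11) = -96490/(-36504 + 16029 + 312*165 - 137*165) = -96490/(-36504 + 16029 + 51480 - 22605) = -96490/8400 = -96490*1/8400 = -9649/840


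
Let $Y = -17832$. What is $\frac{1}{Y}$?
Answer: $- \frac{1}{17832} \approx -5.6079 \cdot 10^{-5}$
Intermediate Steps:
$\frac{1}{Y} = \frac{1}{-17832} = - \frac{1}{17832}$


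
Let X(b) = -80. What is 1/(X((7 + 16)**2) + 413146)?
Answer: 1/413066 ≈ 2.4209e-6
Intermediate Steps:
1/(X((7 + 16)**2) + 413146) = 1/(-80 + 413146) = 1/413066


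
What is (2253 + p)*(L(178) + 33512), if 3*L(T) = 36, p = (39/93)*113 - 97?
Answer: 2289856820/31 ≈ 7.3866e+7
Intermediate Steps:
p = -1538/31 (p = (39*(1/93))*113 - 97 = (13/31)*113 - 97 = 1469/31 - 97 = -1538/31 ≈ -49.613)
L(T) = 12 (L(T) = (⅓)*36 = 12)
(2253 + p)*(L(178) + 33512) = (2253 - 1538/31)*(12 + 33512) = (68305/31)*33524 = 2289856820/31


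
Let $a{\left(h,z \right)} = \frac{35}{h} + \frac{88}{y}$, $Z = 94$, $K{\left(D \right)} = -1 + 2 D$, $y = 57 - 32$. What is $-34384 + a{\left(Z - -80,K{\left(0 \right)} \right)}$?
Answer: $- \frac{149554213}{4350} \approx -34380.0$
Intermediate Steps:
$y = 25$
$a{\left(h,z \right)} = \frac{88}{25} + \frac{35}{h}$ ($a{\left(h,z \right)} = \frac{35}{h} + \frac{88}{25} = \frac{88}{25} + \frac{35}{h}$)
$-34384 + a{\left(Z - -80,K{\left(0 \right)} \right)} = -34384 + \left(\frac{88}{25} + \frac{35}{94 - -80}\right) = -34384 + \left(\frac{88}{25} + \frac{35}{94 + 80}\right) = -34384 + \left(\frac{88}{25} + \frac{35}{174}\right) = -34384 + \frac{16187}{4350} = - \frac{149554213}{4350}$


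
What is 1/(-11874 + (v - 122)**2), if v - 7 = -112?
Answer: 1/39655 ≈ 2.5218e-5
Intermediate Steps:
v = -105 (v = 7 - 112 = -105)
1/(-11874 + (v - 122)**2) = 1/(-11874 + (-105 - 122)**2) = 1/(-11874 + (-227)**2) = 1/(-11874 + 51529) = 1/39655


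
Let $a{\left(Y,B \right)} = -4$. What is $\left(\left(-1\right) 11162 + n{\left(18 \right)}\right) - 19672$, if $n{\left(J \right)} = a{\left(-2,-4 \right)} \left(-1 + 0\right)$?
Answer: $-30830$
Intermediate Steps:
$n{\left(J \right)} = 4$ ($n{\left(J \right)} = - 4 \left(-1 + 0\right) = \left(-4\right) \left(-1\right) = 4$)
$\left(\left(-1\right) 11162 + n{\left(18 \right)}\right) - 19672 = \left(\left(-1\right) 11162 + 4\right) - 19672 = \left(-11162 + 4\right) - 19672 = -11158 - 19672 = -30830$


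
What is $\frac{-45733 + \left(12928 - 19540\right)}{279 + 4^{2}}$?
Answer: $- \frac{10469}{59} \approx -177.44$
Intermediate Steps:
$\frac{-45733 + \left(12928 - 19540\right)}{279 + 4^{2}} = \frac{-45733 - 6612}{279 + 16} = - \frac{52345}{295} = \left(-52345\right) \frac{1}{295} = - \frac{10469}{59}$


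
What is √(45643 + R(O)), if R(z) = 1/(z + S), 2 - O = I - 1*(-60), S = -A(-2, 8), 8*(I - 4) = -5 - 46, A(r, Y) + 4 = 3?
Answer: √8716394571/437 ≈ 213.64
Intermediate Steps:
A(r, Y) = -1 (A(r, Y) = -4 + 3 = -1)
I = -19/8 (I = 4 + (-5 - 46)/8 = 4 + (⅛)*(-51) = 4 - 51/8 = -19/8 ≈ -2.3750)
S = 1 (S = -1*(-1) = 1)
O = -445/8 (O = 2 - (-19/8 - 1*(-60)) = 2 - (-19/8 + 60) = 2 - 1*461/8 = 2 - 461/8 = -445/8 ≈ -55.625)
R(z) = 1/(1 + z) (R(z) = 1/(z + 1) = 1/(1 + z))
√(45643 + R(O)) = √(45643 + 1/(1 - 445/8)) = √(45643 + 1/(-437/8)) = √(45643 - 8/437) = √(19945983/437) = √8716394571/437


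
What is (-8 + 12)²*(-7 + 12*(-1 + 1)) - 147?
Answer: -259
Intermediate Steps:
(-8 + 12)²*(-7 + 12*(-1 + 1)) - 147 = 4²*(-7 + 12*0) - 147 = 16*(-7 + 0) - 147 = 16*(-7) - 147 = -112 - 147 = -259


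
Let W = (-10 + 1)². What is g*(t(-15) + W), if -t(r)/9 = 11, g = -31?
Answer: 558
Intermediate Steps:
t(r) = -99 (t(r) = -9*11 = -99)
W = 81 (W = (-9)² = 81)
g*(t(-15) + W) = -31*(-99 + 81) = -31*(-18) = 558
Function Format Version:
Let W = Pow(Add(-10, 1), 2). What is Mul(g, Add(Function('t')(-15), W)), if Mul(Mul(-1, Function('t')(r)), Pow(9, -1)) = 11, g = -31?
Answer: 558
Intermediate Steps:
Function('t')(r) = -99 (Function('t')(r) = Mul(-9, 11) = -99)
W = 81 (W = Pow(-9, 2) = 81)
Mul(g, Add(Function('t')(-15), W)) = Mul(-31, Add(-99, 81)) = Mul(-31, -18) = 558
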